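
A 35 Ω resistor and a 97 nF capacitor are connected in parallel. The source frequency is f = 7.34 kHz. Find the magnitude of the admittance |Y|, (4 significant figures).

ω = 2πf = 46120 rad/s
X_C = 1/(ωC) = 223.5 Ω
Parallel: admittances add. Y = 1/R + jωC
Y = (0.02857 + j0.004474) S
|Y| = 0.02892 S → |Z| = 1/|Y| = 34.58 Ω, ∠Z = −∠Y = -8.899°

28.92 mS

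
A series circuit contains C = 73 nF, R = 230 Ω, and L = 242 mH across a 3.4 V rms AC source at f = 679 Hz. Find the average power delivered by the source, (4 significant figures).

554.1 μW

ω = 2πf = 4266 rad/s
X_L = ωL = 1032 Ω
X_C = 1/(ωC) = 3211 Ω
Net reactance X = X_L − X_C = -2178 Ω
Z = 230.0 − j2178 Ω
|Z| = √(230.0² + 2178²) = 2191 Ω
∠Z = arctan(-2178/230.0) = -83.97°
I = V/|Z| = 1.552 mA
P = VI cos φ = 3.4 × 0.001552 × cos(-83.97°) = 554.1 μW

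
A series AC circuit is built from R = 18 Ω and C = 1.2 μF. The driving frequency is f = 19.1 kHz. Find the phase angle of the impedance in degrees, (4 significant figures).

-21.10°

ω = 2πf = 120000 rad/s
X_C = 1/(ωC) = 6.944 Ω
Z = 18.00 − j6.944 Ω
|Z| = √(18.00² + 6.944²) = 19.29 Ω
∠Z = arctan(-6.944/18.00) = -21.10°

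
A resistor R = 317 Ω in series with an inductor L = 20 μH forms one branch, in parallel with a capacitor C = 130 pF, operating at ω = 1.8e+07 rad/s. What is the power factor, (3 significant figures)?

X_L = ωL = 360 Ω
X_C = 1/(ωC) = 427 Ω
Branch 1 (R+jX_L): Z₁ = 317 + j360 Ω, |Z₁| = 480 Ω
Branch 2 (−jX_C): Z₂ = −j427 Ω
Parallel: Z = Z₁Z₂/(Z₁+Z₂), |Z| = 633 Ω, ∠Z = -29.4°
cos φ = cos(-29.4°) = 0.871

0.871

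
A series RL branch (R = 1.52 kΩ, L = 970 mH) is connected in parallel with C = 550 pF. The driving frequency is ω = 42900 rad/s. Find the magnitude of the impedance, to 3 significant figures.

1.04e+06 Ω

X_L = ωL = 41600 Ω
X_C = 1/(ωC) = 42400 Ω
Branch 1 (R+jX_L): Z₁ = 1520 + j41600 Ω, |Z₁| = 41600 Ω
Branch 2 (−jX_C): Z₂ = −j42400 Ω
Parallel: Z = Z₁Z₂/(Z₁+Z₂), |Z| = 1.04e+06 Ω, ∠Z = 24.7°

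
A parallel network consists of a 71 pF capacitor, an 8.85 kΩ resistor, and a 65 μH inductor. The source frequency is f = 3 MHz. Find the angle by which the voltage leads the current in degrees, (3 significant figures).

-77.8°

ω = 2πf = 1.885e+07 rad/s
X_L = ωL = 1230 Ω
X_C = 1/(ωC) = 747 Ω
Parallel: admittances add. Y = 1/R + 1/(jωL) + jωC
Y = (0.000113 + j0.000522) S
|Y| = 0.000534 S → |Z| = 1/|Y| = 1870 Ω, ∠Z = −∠Y = -77.8°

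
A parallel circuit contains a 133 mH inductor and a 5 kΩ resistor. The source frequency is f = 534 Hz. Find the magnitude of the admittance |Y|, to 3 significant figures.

2.25 mS

ω = 2πf = 3355 rad/s
X_L = ωL = 446 Ω
Parallel: admittances add. Y = 1/R + 1/(jωL)
Y = (0.000200 − j0.00224) S
|Y| = 0.00225 S → |Z| = 1/|Y| = 444 Ω, ∠Z = −∠Y = 84.9°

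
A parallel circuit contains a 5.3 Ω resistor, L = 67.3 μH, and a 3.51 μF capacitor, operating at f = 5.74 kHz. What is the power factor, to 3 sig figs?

0.551

ω = 2πf = 36070 rad/s
X_L = ωL = 2.43 Ω
X_C = 1/(ωC) = 7.90 Ω
Parallel: admittances add. Y = 1/R + 1/(jωL) + jωC
Y = (0.189 − j0.285) S
|Y| = 0.342 S → |Z| = 1/|Y| = 2.92 Ω, ∠Z = −∠Y = 56.5°
cos φ = cos(56.5°) = 0.551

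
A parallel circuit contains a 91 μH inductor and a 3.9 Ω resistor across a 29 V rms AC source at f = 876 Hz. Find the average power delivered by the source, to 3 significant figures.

ω = 2πf = 5504 rad/s
X_L = ωL = 0.501 Ω
Parallel: admittances add. Y = 1/R + 1/(jωL)
Y = (0.256 − j2.00) S
|Y| = 2.01 S → |Z| = 1/|Y| = 0.497 Ω, ∠Z = −∠Y = 82.7°
I = V/|Z| = 58.4 A
P = VI cos φ = 29 × 58.4 × cos(82.7°) = 216 W

216 W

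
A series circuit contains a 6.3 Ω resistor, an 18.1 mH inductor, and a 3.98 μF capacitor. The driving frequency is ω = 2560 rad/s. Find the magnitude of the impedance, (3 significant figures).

52.2 Ω

X_L = ωL = 46.3 Ω
X_C = 1/(ωC) = 98.1 Ω
Net reactance X = X_L − X_C = -51.8 Ω
Z = 6.30 − j51.8 Ω
|Z| = √(6.30² + 51.8²) = 52.2 Ω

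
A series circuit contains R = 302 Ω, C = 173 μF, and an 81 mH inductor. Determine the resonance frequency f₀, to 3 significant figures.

42.5 Hz

ω₀ = 1/√(LC) = 1/√(0.081 × 0.000173) = 267.1 rad/s
f₀ = ω₀/(2π) = 42.5 Hz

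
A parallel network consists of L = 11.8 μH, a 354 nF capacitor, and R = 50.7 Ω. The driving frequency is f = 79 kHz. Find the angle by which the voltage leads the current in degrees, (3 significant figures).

ω = 2πf = 496400 rad/s
X_L = ωL = 5.86 Ω
X_C = 1/(ωC) = 5.69 Ω
Parallel: admittances add. Y = 1/R + 1/(jωL) + jωC
Y = (0.0197 + j0.00499) S
|Y| = 0.0203 S → |Z| = 1/|Y| = 49.2 Ω, ∠Z = −∠Y = -14.2°

-14.2°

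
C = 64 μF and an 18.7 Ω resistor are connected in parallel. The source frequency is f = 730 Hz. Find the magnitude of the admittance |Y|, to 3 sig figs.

ω = 2πf = 4587 rad/s
X_C = 1/(ωC) = 3.41 Ω
Parallel: admittances add. Y = 1/R + jωC
Y = (0.0535 + j0.294) S
|Y| = 0.298 S → |Z| = 1/|Y| = 3.35 Ω, ∠Z = −∠Y = -79.7°

298 mS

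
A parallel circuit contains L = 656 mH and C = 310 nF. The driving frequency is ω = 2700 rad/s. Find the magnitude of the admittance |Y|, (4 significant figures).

272.4 μS

X_L = ωL = 1771 Ω
X_C = 1/(ωC) = 1195 Ω
Parallel: admittances add. Y = 1/(jωL) + jωC
Y = (0 + j0.0002724) S
|Y| = 0.0002724 S → |Z| = 1/|Y| = 3671 Ω, ∠Z = −∠Y = -90.00°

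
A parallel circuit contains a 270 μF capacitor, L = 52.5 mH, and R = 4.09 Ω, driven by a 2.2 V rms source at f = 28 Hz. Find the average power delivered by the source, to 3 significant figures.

1.18 W

ω = 2πf = 175.9 rad/s
X_L = ωL = 9.24 Ω
X_C = 1/(ωC) = 21.1 Ω
Parallel: admittances add. Y = 1/R + 1/(jωL) + jωC
Y = (0.244 − j0.0608) S
|Y| = 0.252 S → |Z| = 1/|Y| = 3.97 Ω, ∠Z = −∠Y = 14.0°
I = V/|Z| = 554 mA
P = VI cos φ = 2.2 × 0.554 × cos(14.0°) = 1.18 W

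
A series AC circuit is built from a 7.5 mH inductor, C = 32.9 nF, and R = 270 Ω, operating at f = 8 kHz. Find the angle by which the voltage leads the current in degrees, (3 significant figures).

-40.1°

ω = 2πf = 50270 rad/s
X_L = ωL = 377 Ω
X_C = 1/(ωC) = 605 Ω
Net reactance X = X_L − X_C = -228 Ω
Z = 270 − j228 Ω
|Z| = √(270² + 228²) = 353 Ω
∠Z = arctan(-228/270) = -40.1°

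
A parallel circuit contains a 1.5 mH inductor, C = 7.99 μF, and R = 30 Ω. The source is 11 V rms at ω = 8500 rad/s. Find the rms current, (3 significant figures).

384 mA

X_L = ωL = 12.8 Ω
X_C = 1/(ωC) = 14.7 Ω
Parallel: admittances add. Y = 1/R + 1/(jωL) + jωC
Y = (0.0333 − j0.0105) S
|Y| = 0.0350 S → |Z| = 1/|Y| = 28.6 Ω, ∠Z = −∠Y = 17.5°
I = V/|Z| = 11/28.6 = 384 mA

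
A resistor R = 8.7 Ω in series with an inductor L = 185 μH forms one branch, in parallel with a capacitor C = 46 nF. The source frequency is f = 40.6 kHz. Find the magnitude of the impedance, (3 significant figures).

ω = 2πf = 255100 rad/s
X_L = ωL = 47.2 Ω
X_C = 1/(ωC) = 85.2 Ω
Branch 1 (R+jX_L): Z₁ = 8.70 + j47.2 Ω, |Z₁| = 48.0 Ω
Branch 2 (−jX_C): Z₂ = −j85.2 Ω
Parallel: Z = Z₁Z₂/(Z₁+Z₂), |Z| = 105 Ω, ∠Z = 66.7°

105 Ω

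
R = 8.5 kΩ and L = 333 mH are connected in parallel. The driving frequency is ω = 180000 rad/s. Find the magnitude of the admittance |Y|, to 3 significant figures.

119 μS

X_L = ωL = 59900 Ω
Parallel: admittances add. Y = 1/R + 1/(jωL)
Y = (0.000118 − j1.67e-05) S
|Y| = 0.000119 S → |Z| = 1/|Y| = 8420 Ω, ∠Z = −∠Y = 8.07°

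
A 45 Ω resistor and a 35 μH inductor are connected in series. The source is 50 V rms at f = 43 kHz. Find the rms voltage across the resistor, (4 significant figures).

ω = 2πf = 270200 rad/s
X_L = ωL = 9.456 Ω
Z = 45.00 + j9.456 Ω
|Z| = √(45.00² + 9.456²) = 45.98 Ω
I = V/|Z| = 1.087 A
V_R = I·|Z_R| = 1.087 × 45.00 = 48.93 V

48.93 V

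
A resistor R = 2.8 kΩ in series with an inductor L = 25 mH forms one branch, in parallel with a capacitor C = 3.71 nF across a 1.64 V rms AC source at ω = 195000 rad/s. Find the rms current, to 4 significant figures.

X_L = ωL = 4875 Ω
X_C = 1/(ωC) = 1382 Ω
Branch 1 (R+jX_L): Z₁ = 2800 + j4875 Ω, |Z₁| = 5622 Ω
Branch 2 (−jX_C): Z₂ = −j1382 Ω
Parallel: Z = Z₁Z₂/(Z₁+Z₂), |Z| = 1736 Ω, ∠Z = -81.15°
I = V/|Z| = 1.64/1736 = 944.7 μA

944.7 μA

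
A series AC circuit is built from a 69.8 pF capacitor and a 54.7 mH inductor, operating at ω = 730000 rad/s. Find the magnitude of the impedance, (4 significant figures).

X_L = ωL = 39930 Ω
X_C = 1/(ωC) = 19630 Ω
Net reactance X = X_L − X_C = 20310 Ω
Z = j20310 Ω
|Z| = √(0² + 20310²) = 20310 Ω

20310 Ω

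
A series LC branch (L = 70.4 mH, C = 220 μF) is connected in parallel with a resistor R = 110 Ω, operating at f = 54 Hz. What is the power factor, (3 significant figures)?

0.0949

ω = 2πf = 339.3 rad/s
X_L = ωL = 23.9 Ω
X_C = 1/(ωC) = 13.4 Ω
Branch 1: Z₁ = R = 110 Ω
Branch 2 (series LC): Z₂ = j(X_L − X_C) = j10.5 Ω
Parallel: Z = Z₁Z₂/(Z₁+Z₂), |Z| = 10.4 Ω, ∠Z = 84.6°
cos φ = cos(84.6°) = 0.0949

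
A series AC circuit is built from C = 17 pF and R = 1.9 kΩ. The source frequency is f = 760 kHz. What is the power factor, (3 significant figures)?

0.152

ω = 2πf = 4.775e+06 rad/s
X_C = 1/(ωC) = 12300 Ω
Z = 1900 − j12300 Ω
|Z| = √(1900² + 12300²) = 12500 Ω
∠Z = arctan(-12300/1900) = -81.2°
cos φ = cos(-81.2°) = 0.152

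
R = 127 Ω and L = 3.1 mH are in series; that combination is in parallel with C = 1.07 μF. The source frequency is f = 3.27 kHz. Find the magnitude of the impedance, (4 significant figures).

ω = 2πf = 20550 rad/s
X_L = ωL = 63.69 Ω
X_C = 1/(ωC) = 45.49 Ω
Branch 1 (R+jX_L): Z₁ = 127.0 + j63.69 Ω, |Z₁| = 142.1 Ω
Branch 2 (−jX_C): Z₂ = −j45.49 Ω
Parallel: Z = Z₁Z₂/(Z₁+Z₂), |Z| = 50.37 Ω, ∠Z = -71.52°

50.37 Ω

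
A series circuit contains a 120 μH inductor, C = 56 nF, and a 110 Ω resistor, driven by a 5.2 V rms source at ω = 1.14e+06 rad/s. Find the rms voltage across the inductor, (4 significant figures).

X_L = ωL = 136.8 Ω
X_C = 1/(ωC) = 15.66 Ω
Net reactance X = X_L − X_C = 121.1 Ω
Z = 110.0 + j121.1 Ω
|Z| = √(110.0² + 121.1²) = 163.6 Ω
I = V/|Z| = 31.78 mA
V_L = I·|Z_L| = 0.03178 × 136.8 = 4.347 V

4.347 V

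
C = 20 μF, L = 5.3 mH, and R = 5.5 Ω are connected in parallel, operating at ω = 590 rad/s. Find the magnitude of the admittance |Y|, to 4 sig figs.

357.7 mS

X_L = ωL = 3.127 Ω
X_C = 1/(ωC) = 84.75 Ω
Parallel: admittances add. Y = 1/R + 1/(jωL) + jωC
Y = (0.1818 − j0.3080) S
|Y| = 0.3577 S → |Z| = 1/|Y| = 2.796 Ω, ∠Z = −∠Y = 59.45°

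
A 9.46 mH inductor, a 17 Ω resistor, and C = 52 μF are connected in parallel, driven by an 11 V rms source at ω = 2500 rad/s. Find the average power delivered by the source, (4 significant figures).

X_L = ωL = 23.65 Ω
X_C = 1/(ωC) = 7.692 Ω
Parallel: admittances add. Y = 1/R + 1/(jωL) + jωC
Y = (0.05882 + j0.08772) S
|Y| = 0.1056 S → |Z| = 1/|Y| = 9.468 Ω, ∠Z = −∠Y = -56.15°
I = V/|Z| = 1.162 A
P = VI cos φ = 11 × 1.162 × cos(-56.15°) = 7.118 W

7.118 W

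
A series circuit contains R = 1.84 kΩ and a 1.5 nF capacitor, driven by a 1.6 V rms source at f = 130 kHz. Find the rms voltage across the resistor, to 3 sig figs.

ω = 2πf = 816800 rad/s
X_C = 1/(ωC) = 816 Ω
Z = 1840 − j816 Ω
|Z| = √(1840² + 816²) = 2010 Ω
I = V/|Z| = 795 μA
V_R = I·|Z_R| = 0.000795 × 1840 = 1.46 V

1.46 V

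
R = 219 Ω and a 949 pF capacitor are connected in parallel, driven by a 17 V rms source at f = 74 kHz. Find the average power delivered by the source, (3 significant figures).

ω = 2πf = 465000 rad/s
X_C = 1/(ωC) = 2270 Ω
Parallel: admittances add. Y = 1/R + jωC
Y = (0.00457 + j0.000441) S
|Y| = 0.00459 S → |Z| = 1/|Y| = 218 Ω, ∠Z = −∠Y = -5.52°
I = V/|Z| = 78.0 mA
P = VI cos φ = 17 × 0.0780 × cos(-5.52°) = 1.32 W

1.32 W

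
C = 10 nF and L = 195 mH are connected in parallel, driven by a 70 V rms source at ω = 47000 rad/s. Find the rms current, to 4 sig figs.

X_L = ωL = 9165 Ω
X_C = 1/(ωC) = 2128 Ω
Parallel: admittances add. Y = 1/(jωL) + jωC
Y = (0 + j0.0003609) S
|Y| = 0.0003609 S → |Z| = 1/|Y| = 2771 Ω, ∠Z = −∠Y = -90.00°
I = V/|Z| = 70/2771 = 25.26 mA

25.26 mA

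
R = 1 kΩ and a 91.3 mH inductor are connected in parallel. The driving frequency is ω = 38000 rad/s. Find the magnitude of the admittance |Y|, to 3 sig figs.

X_L = ωL = 3470 Ω
Parallel: admittances add. Y = 1/R + 1/(jωL)
Y = (0.00100 − j0.000288) S
|Y| = 0.00104 S → |Z| = 1/|Y| = 961 Ω, ∠Z = −∠Y = 16.1°

1.04 mS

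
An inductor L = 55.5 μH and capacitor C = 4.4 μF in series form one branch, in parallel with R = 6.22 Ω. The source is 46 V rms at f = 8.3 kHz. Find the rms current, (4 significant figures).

ω = 2πf = 52150 rad/s
X_L = ωL = 2.894 Ω
X_C = 1/(ωC) = 4.358 Ω
Branch 1: Z₁ = R = 6.220 Ω
Branch 2 (series LC): Z₂ = j(X_L − X_C) = −j1.464 Ω
Parallel: Z = Z₁Z₂/(Z₁+Z₂), |Z| = 1.425 Ω, ∠Z = -76.76°
I = V/|Z| = 46/1.425 = 32.29 A

32.29 A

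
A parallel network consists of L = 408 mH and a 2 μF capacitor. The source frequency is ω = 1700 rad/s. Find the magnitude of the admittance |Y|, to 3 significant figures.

1.96 mS

X_L = ωL = 694 Ω
X_C = 1/(ωC) = 294 Ω
Parallel: admittances add. Y = 1/(jωL) + jωC
Y = (0 + j0.00196) S
|Y| = 0.00196 S → |Z| = 1/|Y| = 511 Ω, ∠Z = −∠Y = -90.0°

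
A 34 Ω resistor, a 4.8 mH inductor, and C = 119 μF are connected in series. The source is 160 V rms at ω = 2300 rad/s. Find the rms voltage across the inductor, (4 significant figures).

50.77 V

X_L = ωL = 11.04 Ω
X_C = 1/(ωC) = 3.654 Ω
Net reactance X = X_L − X_C = 7.386 Ω
Z = 34.00 + j7.386 Ω
|Z| = √(34.00² + 7.386²) = 34.79 Ω
I = V/|Z| = 4.599 A
V_L = I·|Z_L| = 4.599 × 11.04 = 50.77 V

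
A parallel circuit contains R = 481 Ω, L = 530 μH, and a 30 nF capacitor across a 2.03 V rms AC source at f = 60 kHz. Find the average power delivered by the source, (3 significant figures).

ω = 2πf = 377000 rad/s
X_L = ωL = 200 Ω
X_C = 1/(ωC) = 88.4 Ω
Parallel: admittances add. Y = 1/R + 1/(jωL) + jωC
Y = (0.00208 + j0.00630) S
|Y| = 0.00664 S → |Z| = 1/|Y| = 151 Ω, ∠Z = −∠Y = -71.8°
I = V/|Z| = 13.5 mA
P = VI cos φ = 2.03 × 0.0135 × cos(-71.8°) = 8.57 mW

8.57 mW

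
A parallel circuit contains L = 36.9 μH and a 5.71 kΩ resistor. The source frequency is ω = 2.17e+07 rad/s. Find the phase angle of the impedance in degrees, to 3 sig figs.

X_L = ωL = 801 Ω
Parallel: admittances add. Y = 1/R + 1/(jωL)
Y = (0.000175 − j0.00125) S
|Y| = 0.00126 S → |Z| = 1/|Y| = 793 Ω, ∠Z = −∠Y = 82.0°

82.0°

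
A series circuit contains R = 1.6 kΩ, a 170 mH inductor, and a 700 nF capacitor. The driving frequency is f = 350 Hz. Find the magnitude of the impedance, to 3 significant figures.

ω = 2πf = 2199 rad/s
X_L = ωL = 374 Ω
X_C = 1/(ωC) = 650 Ω
Net reactance X = X_L − X_C = -276 Ω
Z = 1600 − j276 Ω
|Z| = √(1600² + 276²) = 1620 Ω

1620 Ω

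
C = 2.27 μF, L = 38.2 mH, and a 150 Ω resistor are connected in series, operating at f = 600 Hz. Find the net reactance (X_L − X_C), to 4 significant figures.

27.16 Ω

ω = 2πf = 3770 rad/s
X_L = ωL = 144.0 Ω
X_C = 1/(ωC) = 116.9 Ω
X = 144.0 − 116.9 = 27.16 Ω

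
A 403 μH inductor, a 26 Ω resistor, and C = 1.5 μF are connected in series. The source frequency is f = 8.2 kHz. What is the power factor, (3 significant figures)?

0.958

ω = 2πf = 51520 rad/s
X_L = ωL = 20.8 Ω
X_C = 1/(ωC) = 12.9 Ω
Net reactance X = X_L − X_C = 7.82 Ω
Z = 26.0 + j7.82 Ω
|Z| = √(26.0² + 7.82²) = 27.2 Ω
∠Z = arctan(7.82/26.0) = 16.7°
cos φ = cos(16.7°) = 0.958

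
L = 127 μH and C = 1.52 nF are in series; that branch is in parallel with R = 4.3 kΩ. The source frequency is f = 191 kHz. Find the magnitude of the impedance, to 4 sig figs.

394.1 Ω

ω = 2πf = 1.2e+06 rad/s
X_L = ωL = 152.4 Ω
X_C = 1/(ωC) = 548.2 Ω
Branch 1: Z₁ = R = 4300 Ω
Branch 2 (series LC): Z₂ = j(X_L − X_C) = −j395.8 Ω
Parallel: Z = Z₁Z₂/(Z₁+Z₂), |Z| = 394.1 Ω, ∠Z = -84.74°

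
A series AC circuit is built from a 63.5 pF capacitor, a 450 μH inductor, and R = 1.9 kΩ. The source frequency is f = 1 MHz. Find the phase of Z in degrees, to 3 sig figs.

ω = 2πf = 6.283e+06 rad/s
X_L = ωL = 2830 Ω
X_C = 1/(ωC) = 2510 Ω
Net reactance X = X_L − X_C = 321 Ω
Z = 1900 + j321 Ω
|Z| = √(1900² + 321²) = 1930 Ω
∠Z = arctan(321/1900) = 9.59°

9.59°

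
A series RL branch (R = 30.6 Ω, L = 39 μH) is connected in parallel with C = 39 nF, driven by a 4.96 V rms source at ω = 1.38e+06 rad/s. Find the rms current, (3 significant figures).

201 mA

X_L = ωL = 53.8 Ω
X_C = 1/(ωC) = 18.6 Ω
Branch 1 (R+jX_L): Z₁ = 30.6 + j53.8 Ω, |Z₁| = 61.9 Ω
Branch 2 (−jX_C): Z₂ = −j18.6 Ω
Parallel: Z = Z₁Z₂/(Z₁+Z₂), |Z| = 24.6 Ω, ∠Z = -78.7°
I = V/|Z| = 4.96/24.6 = 201 mA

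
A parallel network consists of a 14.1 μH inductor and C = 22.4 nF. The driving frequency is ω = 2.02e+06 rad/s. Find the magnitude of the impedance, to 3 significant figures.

98.6 Ω

X_L = ωL = 28.5 Ω
X_C = 1/(ωC) = 22.1 Ω
Parallel: admittances add. Y = 1/(jωL) + jωC
Y = (0 + j0.0101) S
|Y| = 0.0101 S → |Z| = 1/|Y| = 98.6 Ω, ∠Z = −∠Y = -90.0°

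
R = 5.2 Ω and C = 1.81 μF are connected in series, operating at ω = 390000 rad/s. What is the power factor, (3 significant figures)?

X_C = 1/(ωC) = 1.42 Ω
Z = 5.20 − j1.42 Ω
|Z| = √(5.20² + 1.42²) = 5.39 Ω
∠Z = arctan(-1.42/5.20) = -15.2°
cos φ = cos(-15.2°) = 0.965

0.965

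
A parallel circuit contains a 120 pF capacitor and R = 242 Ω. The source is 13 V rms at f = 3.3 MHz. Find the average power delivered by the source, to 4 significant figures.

698.3 mW

ω = 2πf = 2.073e+07 rad/s
X_C = 1/(ωC) = 401.9 Ω
Parallel: admittances add. Y = 1/R + jωC
Y = (0.004132 + j0.002488) S
|Y| = 0.004824 S → |Z| = 1/|Y| = 207.3 Ω, ∠Z = −∠Y = -31.05°
I = V/|Z| = 62.71 mA
P = VI cos φ = 13 × 0.06271 × cos(-31.05°) = 698.3 mW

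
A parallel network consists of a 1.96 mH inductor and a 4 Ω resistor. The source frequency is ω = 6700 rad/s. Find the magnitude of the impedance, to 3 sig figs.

3.83 Ω

X_L = ωL = 13.1 Ω
Parallel: admittances add. Y = 1/R + 1/(jωL)
Y = (0.250 − j0.0761) S
|Y| = 0.261 S → |Z| = 1/|Y| = 3.83 Ω, ∠Z = −∠Y = 16.9°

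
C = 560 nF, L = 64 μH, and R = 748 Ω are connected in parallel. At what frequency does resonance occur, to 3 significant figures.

26.6 kHz

ω₀ = 1/√(LC) = 1/√(6.4e-05 × 5.6e-07) = 167000 rad/s
f₀ = ω₀/(2π) = 26.6 kHz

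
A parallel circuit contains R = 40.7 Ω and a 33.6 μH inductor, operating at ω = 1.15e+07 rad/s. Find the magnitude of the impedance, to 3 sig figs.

X_L = ωL = 386 Ω
Parallel: admittances add. Y = 1/R + 1/(jωL)
Y = (0.0246 − j0.00259) S
|Y| = 0.0247 S → |Z| = 1/|Y| = 40.5 Ω, ∠Z = −∠Y = 6.01°

40.5 Ω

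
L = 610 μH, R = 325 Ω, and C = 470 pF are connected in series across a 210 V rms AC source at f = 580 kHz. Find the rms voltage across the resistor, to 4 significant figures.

ω = 2πf = 3.644e+06 rad/s
X_L = ωL = 2223 Ω
X_C = 1/(ωC) = 583.8 Ω
Net reactance X = X_L − X_C = 1639 Ω
Z = 325.0 + j1639 Ω
|Z| = √(325.0² + 1639²) = 1671 Ω
I = V/|Z| = 125.7 mA
V_R = I·|Z_R| = 0.1257 × 325.0 = 40.84 V

40.84 V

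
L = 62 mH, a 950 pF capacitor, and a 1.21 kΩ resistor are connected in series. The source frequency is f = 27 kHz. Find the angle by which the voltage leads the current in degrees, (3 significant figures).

74.3°

ω = 2πf = 169600 rad/s
X_L = ωL = 10500 Ω
X_C = 1/(ωC) = 6200 Ω
Net reactance X = X_L − X_C = 4310 Ω
Z = 1210 + j4310 Ω
|Z| = √(1210² + 4310²) = 4480 Ω
∠Z = arctan(4310/1210) = 74.3°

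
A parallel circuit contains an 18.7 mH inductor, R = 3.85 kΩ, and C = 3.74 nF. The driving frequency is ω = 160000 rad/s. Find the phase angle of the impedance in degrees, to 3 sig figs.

X_L = ωL = 2990 Ω
X_C = 1/(ωC) = 1670 Ω
Parallel: admittances add. Y = 1/R + 1/(jωL) + jωC
Y = (0.000260 + j0.000264) S
|Y| = 0.000370 S → |Z| = 1/|Y| = 2700 Ω, ∠Z = −∠Y = -45.5°

-45.5°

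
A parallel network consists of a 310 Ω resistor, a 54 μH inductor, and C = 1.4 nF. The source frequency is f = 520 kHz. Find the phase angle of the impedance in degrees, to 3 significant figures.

18.7°

ω = 2πf = 3.267e+06 rad/s
X_L = ωL = 176 Ω
X_C = 1/(ωC) = 219 Ω
Parallel: admittances add. Y = 1/R + 1/(jωL) + jωC
Y = (0.00323 − j0.00109) S
|Y| = 0.00341 S → |Z| = 1/|Y| = 294 Ω, ∠Z = −∠Y = 18.7°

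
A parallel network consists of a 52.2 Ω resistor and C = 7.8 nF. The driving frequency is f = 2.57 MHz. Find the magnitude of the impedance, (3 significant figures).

ω = 2πf = 1.615e+07 rad/s
X_C = 1/(ωC) = 7.94 Ω
Parallel: admittances add. Y = 1/R + jωC
Y = (0.0192 + j0.126) S
|Y| = 0.127 S → |Z| = 1/|Y| = 7.85 Ω, ∠Z = −∠Y = -81.4°

7.85 Ω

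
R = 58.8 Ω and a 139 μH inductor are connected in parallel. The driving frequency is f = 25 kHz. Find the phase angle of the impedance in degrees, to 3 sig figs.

ω = 2πf = 157100 rad/s
X_L = ωL = 21.8 Ω
Parallel: admittances add. Y = 1/R + 1/(jωL)
Y = (0.0170 − j0.0458) S
|Y| = 0.0489 S → |Z| = 1/|Y| = 20.5 Ω, ∠Z = −∠Y = 69.6°

69.6°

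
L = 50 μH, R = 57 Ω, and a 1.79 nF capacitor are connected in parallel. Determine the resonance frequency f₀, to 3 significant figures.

532 kHz

ω₀ = 1/√(LC) = 1/√(5e-05 × 1.79e-09) = 3.343e+06 rad/s
f₀ = ω₀/(2π) = 532 kHz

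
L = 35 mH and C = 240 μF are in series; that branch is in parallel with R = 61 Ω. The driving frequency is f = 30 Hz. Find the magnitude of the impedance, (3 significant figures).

ω = 2πf = 188.5 rad/s
X_L = ωL = 6.60 Ω
X_C = 1/(ωC) = 22.1 Ω
Branch 1: Z₁ = R = 61.0 Ω
Branch 2 (series LC): Z₂ = j(X_L − X_C) = −j15.5 Ω
Parallel: Z = Z₁Z₂/(Z₁+Z₂), |Z| = 15.0 Ω, ∠Z = -75.7°

15.0 Ω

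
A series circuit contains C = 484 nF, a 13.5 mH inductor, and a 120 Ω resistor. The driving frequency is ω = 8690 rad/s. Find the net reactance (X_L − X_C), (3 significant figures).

-120 Ω

X_L = ωL = 117 Ω
X_C = 1/(ωC) = 238 Ω
X = 117 − 238 = -120 Ω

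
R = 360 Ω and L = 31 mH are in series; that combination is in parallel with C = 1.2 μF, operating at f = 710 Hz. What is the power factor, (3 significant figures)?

ω = 2πf = 4461 rad/s
X_L = ωL = 138 Ω
X_C = 1/(ωC) = 187 Ω
Branch 1 (R+jX_L): Z₁ = 360 + j138 Ω, |Z₁| = 386 Ω
Branch 2 (−jX_C): Z₂ = −j187 Ω
Parallel: Z = Z₁Z₂/(Z₁+Z₂), |Z| = 198 Ω, ∠Z = -61.3°
cos φ = cos(-61.3°) = 0.480

0.480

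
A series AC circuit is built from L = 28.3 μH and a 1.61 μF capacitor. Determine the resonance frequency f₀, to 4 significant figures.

23.58 kHz

ω₀ = 1/√(LC) = 1/√(2.83e-05 × 1.61e-06) = 148100 rad/s
f₀ = ω₀/(2π) = 23.58 kHz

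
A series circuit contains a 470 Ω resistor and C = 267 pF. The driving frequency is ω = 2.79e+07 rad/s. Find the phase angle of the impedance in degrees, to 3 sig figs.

X_C = 1/(ωC) = 134 Ω
Z = 470 − j134 Ω
|Z| = √(470² + 134²) = 489 Ω
∠Z = arctan(-134/470) = -15.9°

-15.9°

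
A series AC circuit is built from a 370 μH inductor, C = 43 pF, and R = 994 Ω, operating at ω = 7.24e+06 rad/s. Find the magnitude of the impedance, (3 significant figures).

1130 Ω

X_L = ωL = 2680 Ω
X_C = 1/(ωC) = 3210 Ω
Net reactance X = X_L − X_C = -533 Ω
Z = 994 − j533 Ω
|Z| = √(994² + 533²) = 1130 Ω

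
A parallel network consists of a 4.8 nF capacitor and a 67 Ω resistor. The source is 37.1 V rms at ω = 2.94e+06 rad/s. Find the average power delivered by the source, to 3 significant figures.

20.5 W

X_C = 1/(ωC) = 70.9 Ω
Parallel: admittances add. Y = 1/R + jωC
Y = (0.0149 + j0.0141) S
|Y| = 0.0205 S → |Z| = 1/|Y| = 48.7 Ω, ∠Z = −∠Y = -43.4°
I = V/|Z| = 762 mA
P = VI cos φ = 37.1 × 0.762 × cos(-43.4°) = 20.5 W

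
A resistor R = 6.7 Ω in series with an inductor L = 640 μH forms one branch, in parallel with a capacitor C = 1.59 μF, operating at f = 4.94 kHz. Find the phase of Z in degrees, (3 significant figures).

ω = 2πf = 31040 rad/s
X_L = ωL = 19.9 Ω
X_C = 1/(ωC) = 20.3 Ω
Branch 1 (R+jX_L): Z₁ = 6.70 + j19.9 Ω, |Z₁| = 21.0 Ω
Branch 2 (−jX_C): Z₂ = −j20.3 Ω
Parallel: Z = Z₁Z₂/(Z₁+Z₂), |Z| = 63.3 Ω, ∠Z = -15.2°

-15.2°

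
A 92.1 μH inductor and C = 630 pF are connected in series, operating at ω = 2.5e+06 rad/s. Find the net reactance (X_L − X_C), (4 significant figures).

-404.7 Ω

X_L = ωL = 230.2 Ω
X_C = 1/(ωC) = 634.9 Ω
X = 230.2 − 634.9 = -404.7 Ω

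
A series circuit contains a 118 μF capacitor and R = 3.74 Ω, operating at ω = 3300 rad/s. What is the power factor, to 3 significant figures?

0.824

X_C = 1/(ωC) = 2.57 Ω
Z = 3.74 − j2.57 Ω
|Z| = √(3.74² + 2.57²) = 4.54 Ω
∠Z = arctan(-2.57/3.74) = -34.5°
cos φ = cos(-34.5°) = 0.824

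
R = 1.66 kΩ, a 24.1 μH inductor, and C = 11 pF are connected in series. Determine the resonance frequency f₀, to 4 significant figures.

9.775 MHz

ω₀ = 1/√(LC) = 1/√(2.41e-05 × 1.1e-11) = 6.142e+07 rad/s
f₀ = ω₀/(2π) = 9.775 MHz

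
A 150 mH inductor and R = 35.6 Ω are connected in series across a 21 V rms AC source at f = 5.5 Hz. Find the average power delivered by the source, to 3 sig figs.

12.1 W

ω = 2πf = 34.56 rad/s
X_L = ωL = 5.18 Ω
Z = 35.6 + j5.18 Ω
|Z| = √(35.6² + 5.18²) = 36.0 Ω
∠Z = arctan(5.18/35.6) = 8.28°
I = V/|Z| = 584 mA
P = VI cos φ = 21 × 0.584 × cos(8.28°) = 12.1 W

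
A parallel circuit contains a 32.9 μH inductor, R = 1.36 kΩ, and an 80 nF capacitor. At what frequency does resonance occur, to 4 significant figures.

ω₀ = 1/√(LC) = 1/√(3.29e-05 × 8e-08) = 616400 rad/s
f₀ = ω₀/(2π) = 98.10 kHz

98.10 kHz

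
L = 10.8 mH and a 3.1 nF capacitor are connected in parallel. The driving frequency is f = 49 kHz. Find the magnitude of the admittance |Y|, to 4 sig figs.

ω = 2πf = 307900 rad/s
X_L = ωL = 3325 Ω
X_C = 1/(ωC) = 1048 Ω
Parallel: admittances add. Y = 1/(jωL) + jωC
Y = (0 + j0.0006537) S
|Y| = 0.0006537 S → |Z| = 1/|Y| = 1530 Ω, ∠Z = −∠Y = -90.00°

653.7 μS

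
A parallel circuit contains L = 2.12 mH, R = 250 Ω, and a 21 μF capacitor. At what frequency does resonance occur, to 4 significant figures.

754.3 Hz

ω₀ = 1/√(LC) = 1/√(0.00212 × 2.1e-05) = 4739 rad/s
f₀ = ω₀/(2π) = 754.3 Hz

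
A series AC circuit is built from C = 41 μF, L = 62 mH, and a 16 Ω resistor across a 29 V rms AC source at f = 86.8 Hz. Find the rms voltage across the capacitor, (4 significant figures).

ω = 2πf = 545.4 rad/s
X_L = ωL = 33.81 Ω
X_C = 1/(ωC) = 44.72 Ω
Net reactance X = X_L − X_C = -10.91 Ω
Z = 16.00 − j10.91 Ω
|Z| = √(16.00² + 10.91²) = 19.36 Ω
I = V/|Z| = 1.498 A
V_C = I·|Z_C| = 1.498 × 44.72 = 66.97 V

66.97 V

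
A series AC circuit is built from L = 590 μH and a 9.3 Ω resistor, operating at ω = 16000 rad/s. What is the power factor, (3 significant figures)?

X_L = ωL = 9.44 Ω
Z = 9.30 + j9.44 Ω
|Z| = √(9.30² + 9.44²) = 13.3 Ω
∠Z = arctan(9.44/9.30) = 45.4°
cos φ = cos(45.4°) = 0.702

0.702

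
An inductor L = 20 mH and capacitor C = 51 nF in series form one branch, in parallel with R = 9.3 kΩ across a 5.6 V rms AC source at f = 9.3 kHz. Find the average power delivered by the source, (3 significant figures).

3.37 mW

ω = 2πf = 58430 rad/s
X_L = ωL = 1170 Ω
X_C = 1/(ωC) = 336 Ω
Branch 1: Z₁ = R = 9300 Ω
Branch 2 (series LC): Z₂ = j(X_L − X_C) = j833 Ω
Parallel: Z = Z₁Z₂/(Z₁+Z₂), |Z| = 830 Ω, ∠Z = 84.9°
I = V/|Z| = 6.75 mA
P = VI cos φ = 5.6 × 0.00675 × cos(84.9°) = 3.37 mW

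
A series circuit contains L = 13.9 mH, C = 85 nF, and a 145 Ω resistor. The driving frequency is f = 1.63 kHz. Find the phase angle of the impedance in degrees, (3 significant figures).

-81.8°

ω = 2πf = 10240 rad/s
X_L = ωL = 142 Ω
X_C = 1/(ωC) = 1150 Ω
Net reactance X = X_L − X_C = -1010 Ω
Z = 145 − j1010 Ω
|Z| = √(145² + 1010²) = 1020 Ω
∠Z = arctan(-1010/145) = -81.8°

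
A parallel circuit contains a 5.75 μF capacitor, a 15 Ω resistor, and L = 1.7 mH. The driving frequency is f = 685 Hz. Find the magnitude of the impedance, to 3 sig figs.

7.68 Ω

ω = 2πf = 4304 rad/s
X_L = ωL = 7.32 Ω
X_C = 1/(ωC) = 40.4 Ω
Parallel: admittances add. Y = 1/R + 1/(jωL) + jωC
Y = (0.0667 − j0.112) S
|Y| = 0.130 S → |Z| = 1/|Y| = 7.68 Ω, ∠Z = −∠Y = 59.2°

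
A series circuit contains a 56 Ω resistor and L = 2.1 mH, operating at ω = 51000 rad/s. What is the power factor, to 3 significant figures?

0.463

X_L = ωL = 107 Ω
Z = 56.0 + j107 Ω
|Z| = √(56.0² + 107²) = 121 Ω
∠Z = arctan(107/56.0) = 62.4°
cos φ = cos(62.4°) = 0.463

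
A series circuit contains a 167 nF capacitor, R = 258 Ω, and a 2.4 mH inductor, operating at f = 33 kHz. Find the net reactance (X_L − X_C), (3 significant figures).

469 Ω

ω = 2πf = 207300 rad/s
X_L = ωL = 498 Ω
X_C = 1/(ωC) = 28.9 Ω
X = 498 − 28.9 = 469 Ω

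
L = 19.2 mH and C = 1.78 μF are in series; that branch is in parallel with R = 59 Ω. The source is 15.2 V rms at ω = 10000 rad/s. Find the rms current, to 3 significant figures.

X_L = ωL = 192 Ω
X_C = 1/(ωC) = 56.2 Ω
Branch 1: Z₁ = R = 59.0 Ω
Branch 2 (series LC): Z₂ = j(X_L − X_C) = j136 Ω
Parallel: Z = Z₁Z₂/(Z₁+Z₂), |Z| = 54.1 Ω, ∠Z = 23.5°
I = V/|Z| = 15.2/54.1 = 281 mA

281 mA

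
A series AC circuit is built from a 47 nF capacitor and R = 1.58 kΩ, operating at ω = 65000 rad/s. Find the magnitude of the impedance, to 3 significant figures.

X_C = 1/(ωC) = 327 Ω
Z = 1580 − j327 Ω
|Z| = √(1580² + 327²) = 1610 Ω

1610 Ω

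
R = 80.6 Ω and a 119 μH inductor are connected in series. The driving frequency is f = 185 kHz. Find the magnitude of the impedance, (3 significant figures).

160 Ω

ω = 2πf = 1.162e+06 rad/s
X_L = ωL = 138 Ω
Z = 80.6 + j138 Ω
|Z| = √(80.6² + 138²) = 160 Ω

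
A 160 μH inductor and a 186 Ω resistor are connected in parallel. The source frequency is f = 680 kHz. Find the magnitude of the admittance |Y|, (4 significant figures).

ω = 2πf = 4.273e+06 rad/s
X_L = ωL = 683.6 Ω
Parallel: admittances add. Y = 1/R + 1/(jωL)
Y = (0.005376 − j0.001463) S
|Y| = 0.005572 S → |Z| = 1/|Y| = 179.5 Ω, ∠Z = −∠Y = 15.22°

5.572 mS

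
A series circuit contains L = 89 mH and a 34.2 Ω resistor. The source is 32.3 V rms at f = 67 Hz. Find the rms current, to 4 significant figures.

636.7 mA

ω = 2πf = 421.0 rad/s
X_L = ωL = 37.47 Ω
Z = 34.20 + j37.47 Ω
|Z| = √(34.20² + 37.47²) = 50.73 Ω
I = V/|Z| = 32.3/50.73 = 636.7 mA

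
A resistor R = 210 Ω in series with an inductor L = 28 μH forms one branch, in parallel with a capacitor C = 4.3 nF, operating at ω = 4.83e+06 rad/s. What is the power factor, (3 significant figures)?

0.178

X_L = ωL = 135 Ω
X_C = 1/(ωC) = 48.1 Ω
Branch 1 (R+jX_L): Z₁ = 210 + j135 Ω, |Z₁| = 250 Ω
Branch 2 (−jX_C): Z₂ = −j48.1 Ω
Parallel: Z = Z₁Z₂/(Z₁+Z₂), |Z| = 52.9 Ω, ∠Z = -79.7°
cos φ = cos(-79.7°) = 0.178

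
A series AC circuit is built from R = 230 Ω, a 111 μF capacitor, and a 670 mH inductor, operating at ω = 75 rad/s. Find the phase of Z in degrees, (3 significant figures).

X_L = ωL = 50.2 Ω
X_C = 1/(ωC) = 120 Ω
Net reactance X = X_L − X_C = -69.9 Ω
Z = 230 − j69.9 Ω
|Z| = √(230² + 69.9²) = 240 Ω
∠Z = arctan(-69.9/230) = -16.9°

-16.9°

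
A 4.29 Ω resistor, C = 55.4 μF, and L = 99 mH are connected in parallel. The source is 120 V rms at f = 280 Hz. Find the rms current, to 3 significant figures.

ω = 2πf = 1759 rad/s
X_L = ωL = 174 Ω
X_C = 1/(ωC) = 10.3 Ω
Parallel: admittances add. Y = 1/R + 1/(jωL) + jωC
Y = (0.233 + j0.0917) S
|Y| = 0.250 S → |Z| = 1/|Y| = 3.99 Ω, ∠Z = −∠Y = -21.5°
I = V/|Z| = 120/3.99 = 30.1 A

30.1 A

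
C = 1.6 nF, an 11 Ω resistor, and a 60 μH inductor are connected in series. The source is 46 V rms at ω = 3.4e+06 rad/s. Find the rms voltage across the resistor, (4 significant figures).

X_L = ωL = 204.0 Ω
X_C = 1/(ωC) = 183.8 Ω
Net reactance X = X_L − X_C = 20.18 Ω
Z = 11.00 + j20.18 Ω
|Z| = √(11.00² + 20.18²) = 22.98 Ω
I = V/|Z| = 2.002 A
V_R = I·|Z_R| = 2.002 × 11.00 = 22.02 V

22.02 V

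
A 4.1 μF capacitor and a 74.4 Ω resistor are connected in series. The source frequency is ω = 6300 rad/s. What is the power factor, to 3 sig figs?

0.887

X_C = 1/(ωC) = 38.7 Ω
Z = 74.4 − j38.7 Ω
|Z| = √(74.4² + 38.7²) = 83.9 Ω
∠Z = arctan(-38.7/74.4) = -27.5°
cos φ = cos(-27.5°) = 0.887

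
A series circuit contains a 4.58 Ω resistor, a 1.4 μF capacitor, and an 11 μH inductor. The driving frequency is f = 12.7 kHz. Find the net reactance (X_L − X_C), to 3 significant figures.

-8.07 Ω

ω = 2πf = 79800 rad/s
X_L = ωL = 0.878 Ω
X_C = 1/(ωC) = 8.95 Ω
X = 0.878 − 8.95 = -8.07 Ω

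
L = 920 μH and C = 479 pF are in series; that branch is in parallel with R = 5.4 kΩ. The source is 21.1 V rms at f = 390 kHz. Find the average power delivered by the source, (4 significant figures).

ω = 2πf = 2.45e+06 rad/s
X_L = ωL = 2254 Ω
X_C = 1/(ωC) = 852.0 Ω
Branch 1: Z₁ = R = 5400 Ω
Branch 2 (series LC): Z₂ = j(X_L − X_C) = j1402 Ω
Parallel: Z = Z₁Z₂/(Z₁+Z₂), |Z| = 1357 Ω, ∠Z = 75.44°
I = V/|Z| = 15.54 mA
P = VI cos φ = 21.1 × 0.01554 × cos(75.44°) = 82.45 mW

82.45 mW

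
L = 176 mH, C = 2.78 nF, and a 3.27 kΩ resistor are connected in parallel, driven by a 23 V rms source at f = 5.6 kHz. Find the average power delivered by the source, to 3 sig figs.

ω = 2πf = 35190 rad/s
X_L = ωL = 6190 Ω
X_C = 1/(ωC) = 10200 Ω
Parallel: admittances add. Y = 1/R + 1/(jωL) + jωC
Y = (0.000306 − j6.37e-05) S
|Y| = 0.000312 S → |Z| = 1/|Y| = 3200 Ω, ∠Z = −∠Y = 11.8°
I = V/|Z| = 7.18 mA
P = VI cos φ = 23 × 0.00718 × cos(11.8°) = 162 mW

162 mW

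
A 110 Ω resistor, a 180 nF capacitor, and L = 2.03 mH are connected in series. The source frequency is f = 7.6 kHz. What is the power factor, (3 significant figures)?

0.985

ω = 2πf = 47750 rad/s
X_L = ωL = 96.9 Ω
X_C = 1/(ωC) = 116 Ω
Net reactance X = X_L − X_C = -19.4 Ω
Z = 110 − j19.4 Ω
|Z| = √(110² + 19.4²) = 112 Ω
∠Z = arctan(-19.4/110) = -10.0°
cos φ = cos(-10.0°) = 0.985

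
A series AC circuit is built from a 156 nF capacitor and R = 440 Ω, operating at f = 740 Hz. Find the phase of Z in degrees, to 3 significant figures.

-72.3°

ω = 2πf = 4650 rad/s
X_C = 1/(ωC) = 1380 Ω
Z = 440 − j1380 Ω
|Z| = √(440² + 1380²) = 1450 Ω
∠Z = arctan(-1380/440) = -72.3°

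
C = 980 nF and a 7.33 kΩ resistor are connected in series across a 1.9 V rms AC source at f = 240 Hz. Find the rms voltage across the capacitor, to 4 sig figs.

ω = 2πf = 1508 rad/s
X_C = 1/(ωC) = 676.7 Ω
Z = 7330 − j676.7 Ω
|Z| = √(7330² + 676.7²) = 7361 Ω
I = V/|Z| = 258.1 μA
V_C = I·|Z_C| = 0.0002581 × 676.7 = 0.1747 V

0.1747 V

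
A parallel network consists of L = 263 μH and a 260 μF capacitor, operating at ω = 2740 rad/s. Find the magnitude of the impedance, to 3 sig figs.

1.48 Ω

X_L = ωL = 0.721 Ω
X_C = 1/(ωC) = 1.40 Ω
Parallel: admittances add. Y = 1/(jωL) + jωC
Y = (0 − j0.675) S
|Y| = 0.675 S → |Z| = 1/|Y| = 1.48 Ω, ∠Z = −∠Y = 90.0°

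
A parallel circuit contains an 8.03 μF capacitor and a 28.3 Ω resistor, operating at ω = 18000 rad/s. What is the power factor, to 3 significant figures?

X_C = 1/(ωC) = 6.92 Ω
Parallel: admittances add. Y = 1/R + jωC
Y = (0.0353 + j0.145) S
|Y| = 0.149 S → |Z| = 1/|Y| = 6.72 Ω, ∠Z = −∠Y = -76.3°
cos φ = cos(-76.3°) = 0.237

0.237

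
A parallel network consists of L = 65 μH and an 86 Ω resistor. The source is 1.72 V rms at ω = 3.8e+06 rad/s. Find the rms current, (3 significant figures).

X_L = ωL = 247 Ω
Parallel: admittances add. Y = 1/R + 1/(jωL)
Y = (0.0116 − j0.00405) S
|Y| = 0.0123 S → |Z| = 1/|Y| = 81.2 Ω, ∠Z = −∠Y = 19.2°
I = V/|Z| = 1.72/81.2 = 21.2 mA

21.2 mA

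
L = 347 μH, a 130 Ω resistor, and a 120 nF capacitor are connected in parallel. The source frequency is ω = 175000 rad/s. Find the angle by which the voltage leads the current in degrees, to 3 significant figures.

-30.5°

X_L = ωL = 60.7 Ω
X_C = 1/(ωC) = 47.6 Ω
Parallel: admittances add. Y = 1/R + 1/(jωL) + jωC
Y = (0.00769 + j0.00453) S
|Y| = 0.00893 S → |Z| = 1/|Y| = 112 Ω, ∠Z = −∠Y = -30.5°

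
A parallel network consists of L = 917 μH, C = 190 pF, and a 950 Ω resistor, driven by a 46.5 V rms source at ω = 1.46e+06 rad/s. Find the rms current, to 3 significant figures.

53.6 mA

X_L = ωL = 1340 Ω
X_C = 1/(ωC) = 3600 Ω
Parallel: admittances add. Y = 1/R + 1/(jωL) + jωC
Y = (0.00105 − j0.000470) S
|Y| = 0.00115 S → |Z| = 1/|Y| = 868 Ω, ∠Z = −∠Y = 24.0°
I = V/|Z| = 46.5/868 = 53.6 mA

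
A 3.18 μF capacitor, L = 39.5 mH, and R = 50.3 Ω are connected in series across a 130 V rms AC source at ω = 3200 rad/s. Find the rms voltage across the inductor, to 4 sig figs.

285.1 V

X_L = ωL = 126.4 Ω
X_C = 1/(ωC) = 98.27 Ω
Net reactance X = X_L − X_C = 28.13 Ω
Z = 50.30 + j28.13 Ω
|Z| = √(50.30² + 28.13²) = 57.63 Ω
I = V/|Z| = 2.256 A
V_L = I·|Z_L| = 2.256 × 126.4 = 285.1 V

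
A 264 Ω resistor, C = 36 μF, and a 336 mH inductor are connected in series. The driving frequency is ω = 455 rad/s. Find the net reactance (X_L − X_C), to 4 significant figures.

X_L = ωL = 152.9 Ω
X_C = 1/(ωC) = 61.05 Ω
X = 152.9 − 61.05 = 91.83 Ω

91.83 Ω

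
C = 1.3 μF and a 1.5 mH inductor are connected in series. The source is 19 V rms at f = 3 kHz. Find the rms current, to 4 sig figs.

1.516 A

ω = 2πf = 18850 rad/s
X_L = ωL = 28.27 Ω
X_C = 1/(ωC) = 40.81 Ω
Net reactance X = X_L − X_C = -12.53 Ω
Z = − j12.53 Ω
|Z| = √(0² + 12.53²) = 12.53 Ω
I = V/|Z| = 19/12.53 = 1.516 A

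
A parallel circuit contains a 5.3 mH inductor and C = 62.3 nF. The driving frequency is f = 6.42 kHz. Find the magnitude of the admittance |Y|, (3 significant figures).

ω = 2πf = 40340 rad/s
X_L = ωL = 214 Ω
X_C = 1/(ωC) = 398 Ω
Parallel: admittances add. Y = 1/(jωL) + jωC
Y = (0 − j0.00216) S
|Y| = 0.00216 S → |Z| = 1/|Y| = 462 Ω, ∠Z = −∠Y = 90.0°

2.16 mS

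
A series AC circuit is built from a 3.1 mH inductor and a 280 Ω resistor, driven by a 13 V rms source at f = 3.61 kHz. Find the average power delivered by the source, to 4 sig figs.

567.8 mW

ω = 2πf = 22680 rad/s
X_L = ωL = 70.32 Ω
Z = 280.0 + j70.32 Ω
|Z| = √(280.0² + 70.32²) = 288.7 Ω
∠Z = arctan(70.32/280.0) = 14.10°
I = V/|Z| = 45.03 mA
P = VI cos φ = 13 × 0.04503 × cos(14.10°) = 567.8 mW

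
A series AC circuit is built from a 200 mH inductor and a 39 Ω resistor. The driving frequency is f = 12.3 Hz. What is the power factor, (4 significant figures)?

0.9297

ω = 2πf = 77.28 rad/s
X_L = ωL = 15.46 Ω
Z = 39.00 + j15.46 Ω
|Z| = √(39.00² + 15.46²) = 41.95 Ω
∠Z = arctan(15.46/39.00) = 21.62°
cos φ = cos(21.62°) = 0.9297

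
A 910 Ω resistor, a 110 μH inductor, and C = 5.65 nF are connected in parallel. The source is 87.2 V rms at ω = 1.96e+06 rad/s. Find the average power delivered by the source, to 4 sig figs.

8.356 W

X_L = ωL = 215.6 Ω
X_C = 1/(ωC) = 90.30 Ω
Parallel: admittances add. Y = 1/R + 1/(jωL) + jωC
Y = (0.001099 + j0.006436) S
|Y| = 0.006529 S → |Z| = 1/|Y| = 153.2 Ω, ∠Z = −∠Y = -80.31°
I = V/|Z| = 569.3 mA
P = VI cos φ = 87.2 × 0.5693 × cos(-80.31°) = 8.356 W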